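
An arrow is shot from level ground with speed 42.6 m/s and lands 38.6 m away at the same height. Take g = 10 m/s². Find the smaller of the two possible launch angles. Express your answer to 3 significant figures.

Level-ground range: R = v₀² sin(2θ)/g ⇒ sin 2θ = R g / v₀² = 38.6×10/42.6² = 0.2127.
2θ = arcsin(0.2127) = 12.28° or 180° − 12.28° = 167.72°.
So θ = 6.14° or θ = 83.9°.

6.14°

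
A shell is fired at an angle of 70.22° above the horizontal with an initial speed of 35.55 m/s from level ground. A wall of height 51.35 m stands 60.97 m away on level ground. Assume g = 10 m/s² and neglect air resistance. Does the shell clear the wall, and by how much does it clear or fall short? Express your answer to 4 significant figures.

v_x = 35.55 cos 70.22° = 12.030 m/s; v_y0 = 35.55 sin 70.22° = 33.453 m/s.
Time to reach the wall: t = 60.97 / 12.030 = 5.0682 s.
Height at that point: y = 33.453×5.0682 − 5.000×5.0682² = 41.113 m.
That is 51.35 − 41.113 = 10.24 m below the top of the wall, so the shell does not clear it.

No — it falls 10.24 m short of clearing the wall.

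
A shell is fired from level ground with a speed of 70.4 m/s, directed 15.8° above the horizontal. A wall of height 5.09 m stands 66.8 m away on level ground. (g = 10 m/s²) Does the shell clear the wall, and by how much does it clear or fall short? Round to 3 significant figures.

Yes — it clears the wall by 8.95 m.

v_x = 70.4 cos 15.8° = 67.74 m/s; v_y0 = 70.4 sin 15.8° = 19.17 m/s.
Time to reach the wall: t = 66.8 / 67.74 = 0.9861 s.
Height at that point: y = 19.17×0.9861 − 5.000×0.9861² = 14.04 m.
That is 14.04 − 5.09 = 8.95 m above the top of the wall, so the shell clears it.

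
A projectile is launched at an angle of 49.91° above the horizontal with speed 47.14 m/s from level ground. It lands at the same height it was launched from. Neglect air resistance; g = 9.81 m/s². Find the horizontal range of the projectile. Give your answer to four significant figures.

223.2 m

Components: v_x = 47.14 cos 49.91° = 30.358 m/s, v_y = 47.14 sin 49.91° = 36.064 m/s.
Time of flight (same landing height): t = 2 v_y / g = 2 × 36.064 / 9.81 = 7.3525 s.
Range: R = v_x · t = 30.358 × 7.3525 = 223.2 m.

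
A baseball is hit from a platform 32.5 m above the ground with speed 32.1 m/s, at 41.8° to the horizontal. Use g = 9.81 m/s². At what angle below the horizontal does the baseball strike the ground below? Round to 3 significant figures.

54.1°

v_x = 32.1 cos 41.8° = 23.93 m/s.
At impact |v_y| = √(v_y0² + 2 g h) = √(21.40² + 2×9.81×32.5) = 33.10 m/s.
Angle below horizontal = arctan(|v_y| / v_x) = arctan(33.10 / 23.93) = 54.1°.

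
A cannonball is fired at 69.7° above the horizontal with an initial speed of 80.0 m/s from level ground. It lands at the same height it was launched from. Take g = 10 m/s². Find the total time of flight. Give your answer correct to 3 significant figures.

Vertical component: v_y = 80.0 sin 69.7° = 75.03 m/s.
For a projectile landing at launch height, time of flight is t = 2 v_y / g = 2 × 75.03 / 10 = 15.0 s.

15.0 s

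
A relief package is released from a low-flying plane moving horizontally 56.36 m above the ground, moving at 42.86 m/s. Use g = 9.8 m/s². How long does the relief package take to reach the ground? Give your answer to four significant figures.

3.391 s

The horizontal speed doesn't affect the fall. With v_y0 = 0, h = ½ g t².
t = √(2 × 56.36 / 9.8) = √11.502 = 3.391 s.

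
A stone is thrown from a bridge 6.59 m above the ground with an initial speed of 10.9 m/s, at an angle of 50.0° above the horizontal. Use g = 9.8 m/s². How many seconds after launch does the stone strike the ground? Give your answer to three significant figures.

Vertical component: v_y = 10.9 sin 50.0° = 8.350 m/s.
Taking up as positive with launch at y = 6.59 m, landing at y = 0: 0 = 6.59 + 8.350 t − ½(9.8) t².
Solving 4.900 t² − 8.350 t − 6.59 = 0 gives t = [8.350 + √(8.350² + 4·4.900·6.59)] / 9.800 = 2.29 s.

2.29 s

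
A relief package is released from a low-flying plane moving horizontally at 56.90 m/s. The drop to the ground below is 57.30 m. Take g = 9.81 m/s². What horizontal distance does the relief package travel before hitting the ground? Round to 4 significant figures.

Initial vertical velocity is zero, so the fall time comes from h = ½ g t²: t = √(2 × 57.30 / 9.81) = 3.4179 s.
Horizontal motion is uniform at 56.90 m/s, so x = 56.90 × 3.4179 = 194.5 m.

194.5 m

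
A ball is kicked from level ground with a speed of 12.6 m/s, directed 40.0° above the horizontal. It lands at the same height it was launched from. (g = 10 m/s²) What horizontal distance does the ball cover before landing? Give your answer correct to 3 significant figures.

Components: v_x = 12.6 cos 40.0° = 9.652 m/s, v_y = 12.6 sin 40.0° = 8.099 m/s.
Time of flight (same landing height): t = 2 v_y / g = 2 × 8.099 / 10 = 1.620 s.
Range: R = v_x · t = 9.652 × 1.620 = 15.6 m.

15.6 m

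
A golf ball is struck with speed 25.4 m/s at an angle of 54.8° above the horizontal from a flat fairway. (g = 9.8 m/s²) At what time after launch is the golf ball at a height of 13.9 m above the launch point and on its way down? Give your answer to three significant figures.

v_y0 = 25.4 sin 54.8° = 20.76 m/s.
Set y = v_y0 t − ½ g t² = 13.9: 4.900 t² − 20.76 t + 13.9 = 0.
t = [20.76 ± √(431.0 − 272.4)] / 9.8 = (20.76 ± 12.59) / 9.8, giving t = 0.834 s or t = 3.40 s.
On the way down corresponds to the larger root: t = 3.40 s.

3.40 s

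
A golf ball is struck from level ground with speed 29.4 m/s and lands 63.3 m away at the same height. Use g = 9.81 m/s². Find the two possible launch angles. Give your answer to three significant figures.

Level-ground range: R = v₀² sin(2θ)/g ⇒ sin 2θ = R g / v₀² = 63.3×9.81/29.4² = 0.7184.
2θ = arcsin(0.7184) = 45.92° or 180° − 45.92° = 134.08°.
So θ = 23.0° or θ = 67.0°.

23.0° and 67.0°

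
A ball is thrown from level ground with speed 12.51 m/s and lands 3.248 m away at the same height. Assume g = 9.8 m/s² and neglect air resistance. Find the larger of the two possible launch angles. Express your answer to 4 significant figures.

Level-ground range: R = v₀² sin(2θ)/g ⇒ sin 2θ = R g / v₀² = 3.248×9.8/12.51² = 0.2034.
2θ = arcsin(0.2034) = 11.736° or 180° − 11.736° = 168.264°.
So θ = 5.868° or θ = 84.13°.

84.13°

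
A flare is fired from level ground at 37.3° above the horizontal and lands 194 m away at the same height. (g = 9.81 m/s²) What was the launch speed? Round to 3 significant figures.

44.4 m/s

On level ground, R = v₀² sin(2θ) / g, so v₀ = √(R g / sin 2θ).
sin(2 × 37.3°) = 0.9641.
v₀ = √(194 × 9.81 / 0.9641) = √1974 = 44.4 m/s.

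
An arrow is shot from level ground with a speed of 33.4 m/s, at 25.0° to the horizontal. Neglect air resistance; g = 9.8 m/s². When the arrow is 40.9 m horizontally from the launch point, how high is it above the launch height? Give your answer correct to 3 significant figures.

10.1 m

v_x = 33.4 cos 25.0° = 30.27 m/s, v_y0 = 33.4 sin 25.0° = 14.12 m/s.
Time to reach x = 40.9 m: t = x / v_x = 40.9 / 30.27 = 1.351 s.
y = v_y0 t − ½ g t² = 14.12×1.351 − 4.900×1.351² = 10.1 m.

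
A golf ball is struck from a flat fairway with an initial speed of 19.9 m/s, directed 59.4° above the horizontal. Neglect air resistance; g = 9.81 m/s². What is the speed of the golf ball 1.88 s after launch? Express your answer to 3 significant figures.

v_x = 19.9 cos 59.4° = 10.13 m/s (constant).
v_y(t) = 19.9 sin 59.4° − g t = 17.13 − 9.81 × 1.88 = -1.313 m/s.
Speed = √(v_x² + v_y²) = √(102.6 + 1.724) = 10.2 m/s.

10.2 m/s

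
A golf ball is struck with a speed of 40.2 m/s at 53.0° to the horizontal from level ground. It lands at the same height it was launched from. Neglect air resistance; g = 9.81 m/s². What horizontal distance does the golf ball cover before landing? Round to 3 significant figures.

158 m

For level ground, R = v₀² sin(2θ) / g.
sin(2 × 53.0°) = sin 106.0° = 0.9613.
R = (40.2)² × 0.9613 / 9.81 = 158 m.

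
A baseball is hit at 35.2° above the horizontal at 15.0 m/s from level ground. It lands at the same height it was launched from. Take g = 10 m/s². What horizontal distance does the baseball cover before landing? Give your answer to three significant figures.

For level ground, R = v₀² sin(2θ) / g.
sin(2 × 35.2°) = sin 70.40° = 0.9421.
R = (15.0)² × 0.9421 / 10 = 21.2 m.

21.2 m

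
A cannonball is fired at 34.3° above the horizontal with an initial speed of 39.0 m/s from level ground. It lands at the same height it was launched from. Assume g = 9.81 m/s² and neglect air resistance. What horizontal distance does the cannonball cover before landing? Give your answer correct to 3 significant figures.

For level ground, R = v₀² sin(2θ) / g.
sin(2 × 34.3°) = sin 68.60° = 0.9311.
R = (39.0)² × 0.9311 / 9.81 = 144 m.

144 m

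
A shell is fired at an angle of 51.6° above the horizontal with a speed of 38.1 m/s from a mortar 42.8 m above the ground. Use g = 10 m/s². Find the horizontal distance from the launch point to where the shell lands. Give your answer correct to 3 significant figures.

170 m

Components: v_x = 38.1 cos 51.6° = 23.67 m/s, v_y = 38.1 sin 51.6° = 29.86 m/s.
Vertical: 0 = 42.8 + 29.86 t − ½(10) t² ⇒ 5.000 t² − 29.86 t − 42.8 = 0.
t = [29.86 + √(891.6 + 856.0)] / 10.00 = 7.166 s.
Horizontal: R = v_x · t = 23.67 × 7.166 = 170 m.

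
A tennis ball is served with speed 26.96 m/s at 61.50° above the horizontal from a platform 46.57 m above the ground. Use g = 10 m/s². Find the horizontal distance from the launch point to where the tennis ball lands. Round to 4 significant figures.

80.18 m

Components: v_x = 26.96 cos 61.50° = 12.864 m/s, v_y = 26.96 sin 61.50° = 23.693 m/s.
Vertical: 0 = 46.57 + 23.693 t − ½(10) t² ⇒ 5.000 t² − 23.693 t − 46.57 = 0.
t = [23.693 + √(561.36 + 931.40)] / 10.00 = 6.2329 s.
Horizontal: R = v_x · t = 12.864 × 6.2329 = 80.18 m.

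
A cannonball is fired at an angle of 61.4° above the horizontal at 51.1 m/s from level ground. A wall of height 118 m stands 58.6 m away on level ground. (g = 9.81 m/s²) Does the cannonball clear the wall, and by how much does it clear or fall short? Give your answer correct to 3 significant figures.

No — it falls 38.7 m short of clearing the wall.

v_x = 51.1 cos 61.4° = 24.46 m/s; v_y0 = 51.1 sin 61.4° = 44.86 m/s.
Time to reach the wall: t = 58.6 / 24.46 = 2.396 s.
Height at that point: y = 44.86×2.396 − 4.905×2.396² = 79.33 m.
That is 118 − 79.33 = 38.7 m below the top of the wall, so the cannonball does not clear it.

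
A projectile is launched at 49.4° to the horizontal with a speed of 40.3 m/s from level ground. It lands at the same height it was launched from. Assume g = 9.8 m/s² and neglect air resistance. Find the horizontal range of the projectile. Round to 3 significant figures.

Components: v_x = 40.3 cos 49.4° = 26.23 m/s, v_y = 40.3 sin 49.4° = 30.60 m/s.
Time of flight (same landing height): t = 2 v_y / g = 2 × 30.60 / 9.8 = 6.245 s.
Range: R = v_x · t = 26.23 × 6.245 = 164 m.

164 m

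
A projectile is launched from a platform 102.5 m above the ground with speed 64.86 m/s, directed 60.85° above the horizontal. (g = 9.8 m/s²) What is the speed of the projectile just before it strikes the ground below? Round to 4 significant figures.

78.84 m/s

v_x = 64.86 cos 60.85° = 31.593 m/s is unchanged throughout.
For the vertical component, v_y² = v_y0² + 2 g h = (56.645)² + 2×9.8×102.5 = 5217.7, so |v_y| = 72.234 m/s.
Impact speed = √(v_x² + v_y²) = √(998.12 + 5217.7) = 78.84 m/s.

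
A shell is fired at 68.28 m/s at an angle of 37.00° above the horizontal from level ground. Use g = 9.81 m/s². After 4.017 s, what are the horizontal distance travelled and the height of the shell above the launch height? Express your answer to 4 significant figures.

v_x = 68.28 cos 37.00° = 54.531 m/s; v_y0 = 68.28 sin 37.00° = 41.092 m/s.
x = v_x t = 54.531 × 4.017 = 219.1 m.
y = v_y0 t − ½ g t² = 41.092×4.017 − 4.905×4.017² = 85.92 m.

x = 219.1 m, y = 85.92 m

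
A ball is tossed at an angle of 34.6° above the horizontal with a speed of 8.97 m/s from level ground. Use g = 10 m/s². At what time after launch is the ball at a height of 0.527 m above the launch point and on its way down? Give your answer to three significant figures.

0.902 s

v_y0 = 8.97 sin 34.6° = 5.094 m/s.
Set y = v_y0 t − ½ g t² = 0.527: 5.000 t² − 5.094 t + 0.527 = 0.
t = [5.094 ± √(25.95 − 10.54)] / 10 = (5.094 ± 3.926) / 10, giving t = 0.117 s or t = 0.902 s.
On the way down corresponds to the larger root: t = 0.902 s.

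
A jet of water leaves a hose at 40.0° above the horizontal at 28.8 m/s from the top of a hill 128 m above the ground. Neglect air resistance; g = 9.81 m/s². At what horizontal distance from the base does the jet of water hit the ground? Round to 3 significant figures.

162 m

Components: v_x = 28.8 cos 40.0° = 22.06 m/s, v_y = 28.8 sin 40.0° = 18.51 m/s.
Vertical: 0 = 128 + 18.51 t − ½(9.81) t² ⇒ 4.905 t² − 18.51 t − 128 = 0.
t = [18.51 + √(342.6 + 2511)] / 9.810 = 7.332 s.
Horizontal: R = v_x · t = 22.06 × 7.332 = 162 m.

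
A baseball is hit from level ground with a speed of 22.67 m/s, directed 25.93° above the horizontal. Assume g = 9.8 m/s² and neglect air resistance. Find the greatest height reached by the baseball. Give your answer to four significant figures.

Vertical component of launch velocity: v_y = 22.67 sin 25.93° = 9.9130 m/s.
At the highest point the vertical velocity is zero, so v_y² = 2 g h_max.
h_max = (9.9130)² / (2 × 9.8) = 98.268 / 19.60 = 5.014 m.

5.014 m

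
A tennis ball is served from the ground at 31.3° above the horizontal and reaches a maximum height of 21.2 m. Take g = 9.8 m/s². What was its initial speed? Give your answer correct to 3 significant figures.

At maximum height v_y = 0, so (v₀ sin θ)² = 2 g H.
v₀ sin 31.3° = √(2 × 9.8 × 21.2) = 20.38 m/s.
v₀ = 20.38 / sin 31.3° = 20.38 / 0.5195 = 39.2 m/s.

39.2 m/s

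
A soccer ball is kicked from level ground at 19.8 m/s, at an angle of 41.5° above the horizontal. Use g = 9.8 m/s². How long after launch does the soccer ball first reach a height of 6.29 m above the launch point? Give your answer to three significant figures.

0.626 s

v_y0 = 19.8 sin 41.5° = 13.12 m/s.
Set y = v_y0 t − ½ g t² = 6.29: 4.900 t² − 13.12 t + 6.29 = 0.
t = [13.12 ± √(172.1 − 123.3)] / 9.8 = (13.12 ± 6.986) / 9.8, giving t = 0.626 s or t = 2.05 s.
The soccer ball is on the way up at the first time, so t = 0.626 s.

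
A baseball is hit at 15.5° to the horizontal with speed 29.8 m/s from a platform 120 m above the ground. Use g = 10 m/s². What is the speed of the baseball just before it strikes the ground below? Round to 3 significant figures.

v_x = 29.8 cos 15.5° = 28.72 m/s is unchanged throughout.
For the vertical component, v_y² = v_y0² + 2 g h = (7.964)² + 2×10×120 = 2463, so |v_y| = 49.63 m/s.
Impact speed = √(v_x² + v_y²) = √(824.8 + 2463) = 57.3 m/s.

57.3 m/s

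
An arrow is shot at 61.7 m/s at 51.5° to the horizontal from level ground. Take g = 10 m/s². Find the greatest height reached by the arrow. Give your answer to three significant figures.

Vertical component of launch velocity: v_y = 61.7 sin 51.5° = 48.29 m/s.
At the highest point the vertical velocity is zero, so v_y² = 2 g h_max.
h_max = (48.29)² / (2 × 10) = 2332 / 20.00 = 117 m.

117 m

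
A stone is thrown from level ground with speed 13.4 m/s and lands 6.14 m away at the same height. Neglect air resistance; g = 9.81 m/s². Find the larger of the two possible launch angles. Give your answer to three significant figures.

80.2°

Level-ground range: R = v₀² sin(2θ)/g ⇒ sin 2θ = R g / v₀² = 6.14×9.81/13.4² = 0.3354.
2θ = arcsin(0.3354) = 19.60° or 180° − 19.60° = 160.40°.
So θ = 9.80° or θ = 80.2°.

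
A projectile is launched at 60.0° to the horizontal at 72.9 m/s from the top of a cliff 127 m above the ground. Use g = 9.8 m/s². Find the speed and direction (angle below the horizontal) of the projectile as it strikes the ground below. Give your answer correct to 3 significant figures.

88.3 m/s at 65.6° below the horizontal

v_x = 72.9 cos 60.0° = 36.45 m/s (constant).
|v_y| at impact = √((63.13)² + 2×9.8×127) = 80.46 m/s.
Speed = √(36.45² + 80.46²) = 88.3 m/s; angle = arctan(80.46/36.45) = 65.6° below horizontal.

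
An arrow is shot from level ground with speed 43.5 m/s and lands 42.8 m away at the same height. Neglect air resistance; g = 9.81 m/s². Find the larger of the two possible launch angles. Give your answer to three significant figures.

83.6°

Level-ground range: R = v₀² sin(2θ)/g ⇒ sin 2θ = R g / v₀² = 42.8×9.81/43.5² = 0.2219.
2θ = arcsin(0.2219) = 12.82° or 180° − 12.82° = 167.18°.
So θ = 6.41° or θ = 83.6°.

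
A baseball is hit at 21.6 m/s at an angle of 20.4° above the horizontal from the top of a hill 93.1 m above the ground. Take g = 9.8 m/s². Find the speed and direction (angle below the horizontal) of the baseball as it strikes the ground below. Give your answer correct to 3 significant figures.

47.9 m/s at 65.0° below the horizontal

v_x = 21.6 cos 20.4° = 20.25 m/s (constant).
|v_y| at impact = √((7.529)² + 2×9.8×93.1) = 43.38 m/s.
Speed = √(20.25² + 43.38²) = 47.9 m/s; angle = arctan(43.38/20.25) = 65.0° below horizontal.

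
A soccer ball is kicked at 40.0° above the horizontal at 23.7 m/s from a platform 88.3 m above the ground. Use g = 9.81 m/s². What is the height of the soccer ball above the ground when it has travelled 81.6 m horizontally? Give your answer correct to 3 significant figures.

v_x = 23.7 cos 40.0° = 18.16 m/s, v_y0 = 23.7 sin 40.0° = 15.23 m/s.
Time to reach x = 81.6 m: t = x / v_x = 81.6 / 18.16 = 4.493 s.
y = 88.3 + v_y0 t − ½ g t² = 88.3 + 15.23×4.493 − 4.905×4.493² = 57.7 m.

57.7 m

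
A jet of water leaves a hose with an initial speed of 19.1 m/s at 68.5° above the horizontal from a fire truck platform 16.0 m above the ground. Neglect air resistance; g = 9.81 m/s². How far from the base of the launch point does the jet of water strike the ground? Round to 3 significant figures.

30.6 m

Components: v_x = 19.1 cos 68.5° = 7.000 m/s, v_y = 19.1 sin 68.5° = 17.77 m/s.
Vertical: 0 = 16.0 + 17.77 t − ½(9.81) t² ⇒ 4.905 t² − 17.77 t − 16.0 = 0.
t = [17.77 + √(315.8 + 313.9)] / 9.810 = 4.369 s.
Horizontal: R = v_x · t = 7.000 × 4.369 = 30.6 m.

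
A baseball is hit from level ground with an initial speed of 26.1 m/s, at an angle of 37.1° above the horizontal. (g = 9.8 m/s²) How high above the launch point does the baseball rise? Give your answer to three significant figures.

Vertical component of launch velocity: v_y = 26.1 sin 37.1° = 15.74 m/s.
At the highest point the vertical velocity is zero, so v_y² = 2 g h_max.
h_max = (15.74)² / (2 × 9.8) = 247.7 / 19.60 = 12.6 m.

12.6 m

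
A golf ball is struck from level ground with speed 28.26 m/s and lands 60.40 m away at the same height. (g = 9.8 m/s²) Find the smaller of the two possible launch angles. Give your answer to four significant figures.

23.92°

Level-ground range: R = v₀² sin(2θ)/g ⇒ sin 2θ = R g / v₀² = 60.40×9.8/28.26² = 0.7412.
2θ = arcsin(0.7412) = 47.834° or 180° − 47.834° = 132.166°.
So θ = 23.92° or θ = 66.08°.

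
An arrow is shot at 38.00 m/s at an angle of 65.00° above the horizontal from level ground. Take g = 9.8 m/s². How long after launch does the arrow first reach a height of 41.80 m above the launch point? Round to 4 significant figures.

1.560 s

v_y0 = 38.00 sin 65.00° = 34.440 m/s.
Set y = v_y0 t − ½ g t² = 41.80: 4.900 t² − 34.440 t + 41.80 = 0.
t = [34.440 ± √(1186.1 − 819.28)] / 9.8 = (34.440 ± 19.153) / 9.8, giving t = 1.560 s or t = 5.469 s.
The arrow is on the way up at the first time, so t = 1.560 s.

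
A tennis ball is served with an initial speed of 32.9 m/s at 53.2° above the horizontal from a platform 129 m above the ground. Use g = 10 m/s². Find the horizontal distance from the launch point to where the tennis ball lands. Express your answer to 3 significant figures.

165 m

Components: v_x = 32.9 cos 53.2° = 19.71 m/s, v_y = 32.9 sin 53.2° = 26.34 m/s.
Vertical: 0 = 129 + 26.34 t − ½(10) t² ⇒ 5.000 t² − 26.34 t − 129 = 0.
t = [26.34 + √(693.8 + 2580)] / 10.00 = 8.356 s.
Horizontal: R = v_x · t = 19.71 × 8.356 = 165 m.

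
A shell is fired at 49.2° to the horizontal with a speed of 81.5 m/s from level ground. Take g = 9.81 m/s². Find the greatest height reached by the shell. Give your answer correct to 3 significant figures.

194 m

Vertical component of launch velocity: v_y = 81.5 sin 49.2° = 61.70 m/s.
At the highest point the vertical velocity is zero, so v_y² = 2 g h_max.
h_max = (61.70)² / (2 × 9.81) = 3807 / 19.62 = 194 m.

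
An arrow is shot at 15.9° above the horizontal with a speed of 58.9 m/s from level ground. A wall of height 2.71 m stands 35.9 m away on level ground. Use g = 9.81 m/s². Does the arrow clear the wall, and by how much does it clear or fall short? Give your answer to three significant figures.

Yes — it clears the wall by 5.55 m.

v_x = 58.9 cos 15.9° = 56.65 m/s; v_y0 = 58.9 sin 15.9° = 16.14 m/s.
Time to reach the wall: t = 35.9 / 56.65 = 0.6337 s.
Height at that point: y = 16.14×0.6337 − 4.905×0.6337² = 8.258 m.
That is 8.258 − 2.71 = 5.55 m above the top of the wall, so the arrow clears it.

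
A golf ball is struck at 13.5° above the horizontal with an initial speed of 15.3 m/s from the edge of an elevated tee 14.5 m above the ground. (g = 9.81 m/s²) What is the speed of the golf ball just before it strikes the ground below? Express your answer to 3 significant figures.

v_x = 15.3 cos 13.5° = 14.88 m/s is unchanged throughout.
For the vertical component, v_y² = v_y0² + 2 g h = (3.572)² + 2×9.81×14.5 = 297.2, so |v_y| = 17.24 m/s.
Impact speed = √(v_x² + v_y²) = √(221.4 + 297.2) = 22.8 m/s.

22.8 m/s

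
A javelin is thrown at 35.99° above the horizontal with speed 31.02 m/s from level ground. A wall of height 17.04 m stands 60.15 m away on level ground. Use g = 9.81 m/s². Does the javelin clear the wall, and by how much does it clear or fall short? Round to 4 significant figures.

No — it falls 1.525 m short of clearing the wall.

v_x = 31.02 cos 35.99° = 25.099 m/s; v_y0 = 31.02 sin 35.99° = 18.229 m/s.
Time to reach the wall: t = 60.15 / 25.099 = 2.3965 s.
Height at that point: y = 18.229×2.3965 − 4.905×2.3965² = 15.515 m.
That is 17.04 − 15.515 = 1.525 m below the top of the wall, so the javelin does not clear it.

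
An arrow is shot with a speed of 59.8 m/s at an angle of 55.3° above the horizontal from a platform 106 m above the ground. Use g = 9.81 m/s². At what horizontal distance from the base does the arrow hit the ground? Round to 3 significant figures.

Components: v_x = 59.8 cos 55.3° = 34.04 m/s, v_y = 59.8 sin 55.3° = 49.16 m/s.
Vertical: 0 = 106 + 49.16 t − ½(9.81) t² ⇒ 4.905 t² − 49.16 t − 106 = 0.
t = [49.16 + √(2417 + 2080)] / 9.810 = 11.85 s.
Horizontal: R = v_x · t = 34.04 × 11.85 = 403 m.

403 m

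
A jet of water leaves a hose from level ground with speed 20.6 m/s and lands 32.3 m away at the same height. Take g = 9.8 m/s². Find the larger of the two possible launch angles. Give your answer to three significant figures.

65.9°

Level-ground range: R = v₀² sin(2θ)/g ⇒ sin 2θ = R g / v₀² = 32.3×9.8/20.6² = 0.7459.
2θ = arcsin(0.7459) = 48.24° or 180° − 48.24° = 131.76°.
So θ = 24.1° or θ = 65.9°.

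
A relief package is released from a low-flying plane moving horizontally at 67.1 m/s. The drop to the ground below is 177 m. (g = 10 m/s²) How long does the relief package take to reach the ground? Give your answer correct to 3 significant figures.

5.95 s

The horizontal speed doesn't affect the fall. With v_y0 = 0, h = ½ g t².
t = √(2 × 177 / 10) = √35.40 = 5.95 s.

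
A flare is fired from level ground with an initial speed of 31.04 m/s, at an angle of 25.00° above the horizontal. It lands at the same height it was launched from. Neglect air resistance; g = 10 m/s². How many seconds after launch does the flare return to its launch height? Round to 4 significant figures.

Vertical component: v_y = 31.04 sin 25.00° = 13.118 m/s.
For a projectile landing at launch height, time of flight is t = 2 v_y / g = 2 × 13.118 / 10 = 2.624 s.

2.624 s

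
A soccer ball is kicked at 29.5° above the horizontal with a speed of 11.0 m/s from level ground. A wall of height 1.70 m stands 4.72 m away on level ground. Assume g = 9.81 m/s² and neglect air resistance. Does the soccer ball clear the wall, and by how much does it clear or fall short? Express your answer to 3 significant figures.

v_x = 11.0 cos 29.5° = 9.574 m/s; v_y0 = 11.0 sin 29.5° = 5.417 m/s.
Time to reach the wall: t = 4.72 / 9.574 = 0.4930 s.
Height at that point: y = 5.417×0.4930 − 4.905×0.4930² = 1.478 m.
That is 1.70 − 1.478 = 0.222 m below the top of the wall, so the soccer ball does not clear it.

No — it falls 0.222 m short of clearing the wall.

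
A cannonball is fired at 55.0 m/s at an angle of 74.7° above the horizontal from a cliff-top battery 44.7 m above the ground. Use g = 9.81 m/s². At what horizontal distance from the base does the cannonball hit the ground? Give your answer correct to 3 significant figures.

Components: v_x = 55.0 cos 74.7° = 14.51 m/s, v_y = 55.0 sin 74.7° = 53.05 m/s.
Vertical: 0 = 44.7 + 53.05 t − ½(9.81) t² ⇒ 4.905 t² − 53.05 t − 44.7 = 0.
t = [53.05 + √(2814 + 877.0)] / 9.810 = 11.60 s.
Horizontal: R = v_x · t = 14.51 × 11.60 = 168 m.

168 m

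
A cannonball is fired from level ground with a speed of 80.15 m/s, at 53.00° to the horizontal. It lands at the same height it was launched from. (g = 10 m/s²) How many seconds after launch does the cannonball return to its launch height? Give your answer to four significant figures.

12.80 s

Vertical component: v_y = 80.15 sin 53.00° = 64.011 m/s.
For a projectile landing at launch height, time of flight is t = 2 v_y / g = 2 × 64.011 / 10 = 12.80 s.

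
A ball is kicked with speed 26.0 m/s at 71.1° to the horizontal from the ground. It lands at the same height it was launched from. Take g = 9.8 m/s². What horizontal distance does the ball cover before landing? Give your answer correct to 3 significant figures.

For level ground, R = v₀² sin(2θ) / g.
sin(2 × 71.1°) = sin 142.2° = 0.6129.
R = (26.0)² × 0.6129 / 9.8 = 42.3 m.

42.3 m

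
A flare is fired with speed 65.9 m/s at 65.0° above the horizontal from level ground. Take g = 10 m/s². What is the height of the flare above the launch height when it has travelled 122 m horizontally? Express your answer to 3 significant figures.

166 m

v_x = 65.9 cos 65.0° = 27.85 m/s, v_y0 = 65.9 sin 65.0° = 59.73 m/s.
Time to reach x = 122 m: t = x / v_x = 122 / 27.85 = 4.381 s.
y = v_y0 t − ½ g t² = 59.73×4.381 − 5.000×4.381² = 166 m.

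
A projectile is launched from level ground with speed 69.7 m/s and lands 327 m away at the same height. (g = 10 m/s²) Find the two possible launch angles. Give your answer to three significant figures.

Level-ground range: R = v₀² sin(2θ)/g ⇒ sin 2θ = R g / v₀² = 327×10/69.7² = 0.6731.
2θ = arcsin(0.6731) = 42.31° or 180° − 42.31° = 137.69°.
So θ = 21.2° or θ = 68.8°.

21.2° and 68.8°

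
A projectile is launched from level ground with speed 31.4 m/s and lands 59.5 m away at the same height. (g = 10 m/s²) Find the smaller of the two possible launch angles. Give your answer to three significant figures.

Level-ground range: R = v₀² sin(2θ)/g ⇒ sin 2θ = R g / v₀² = 59.5×10/31.4² = 0.6035.
2θ = arcsin(0.6035) = 37.12° or 180° − 37.12° = 142.88°.
So θ = 18.6° or θ = 71.4°.

18.6°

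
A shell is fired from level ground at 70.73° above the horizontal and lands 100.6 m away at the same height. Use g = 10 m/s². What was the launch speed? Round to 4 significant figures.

On level ground, R = v₀² sin(2θ) / g, so v₀ = √(R g / sin 2θ).
sin(2 × 70.73°) = 0.6231.
v₀ = √(100.6 × 10 / 0.6231) = √1614.5 = 40.18 m/s.

40.18 m/s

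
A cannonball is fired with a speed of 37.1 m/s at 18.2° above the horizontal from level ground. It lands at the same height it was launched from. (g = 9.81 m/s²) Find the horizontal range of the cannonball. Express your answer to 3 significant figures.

83.3 m

For level ground, R = v₀² sin(2θ) / g.
sin(2 × 18.2°) = sin 36.40° = 0.5934.
R = (37.1)² × 0.5934 / 9.81 = 83.3 m.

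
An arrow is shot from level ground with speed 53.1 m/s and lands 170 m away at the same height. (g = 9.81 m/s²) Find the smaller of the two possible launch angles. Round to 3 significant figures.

Level-ground range: R = v₀² sin(2θ)/g ⇒ sin 2θ = R g / v₀² = 170×9.81/53.1² = 0.5915.
2θ = arcsin(0.5915) = 36.26° or 180° − 36.26° = 143.74°.
So θ = 18.1° or θ = 71.9°.

18.1°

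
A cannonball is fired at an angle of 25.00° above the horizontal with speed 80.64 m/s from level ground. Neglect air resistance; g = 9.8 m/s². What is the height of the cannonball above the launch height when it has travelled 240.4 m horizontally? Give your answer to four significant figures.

v_x = 80.64 cos 25.00° = 73.085 m/s, v_y0 = 80.64 sin 25.00° = 34.080 m/s.
Time to reach x = 240.4 m: t = x / v_x = 240.4 / 73.085 = 3.2893 s.
y = v_y0 t − ½ g t² = 34.080×3.2893 − 4.900×3.2893² = 59.08 m.

59.08 m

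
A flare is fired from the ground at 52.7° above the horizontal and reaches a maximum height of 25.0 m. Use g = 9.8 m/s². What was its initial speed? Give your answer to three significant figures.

27.8 m/s

At maximum height v_y = 0, so (v₀ sin θ)² = 2 g H.
v₀ sin 52.7° = √(2 × 9.8 × 25.0) = 22.14 m/s.
v₀ = 22.14 / sin 52.7° = 22.14 / 0.7955 = 27.8 m/s.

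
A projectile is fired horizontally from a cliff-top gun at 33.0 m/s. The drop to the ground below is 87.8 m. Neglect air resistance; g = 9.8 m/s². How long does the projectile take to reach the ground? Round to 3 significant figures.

4.23 s

The horizontal speed doesn't affect the fall. With v_y0 = 0, h = ½ g t².
t = √(2 × 87.8 / 9.8) = √17.92 = 4.23 s.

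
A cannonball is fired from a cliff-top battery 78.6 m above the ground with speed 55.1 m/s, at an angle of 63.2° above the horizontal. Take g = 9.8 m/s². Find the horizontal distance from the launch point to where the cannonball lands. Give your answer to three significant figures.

Components: v_x = 55.1 cos 63.2° = 24.84 m/s, v_y = 55.1 sin 63.2° = 49.18 m/s.
Vertical: 0 = 78.6 + 49.18 t − ½(9.8) t² ⇒ 4.900 t² − 49.18 t − 78.6 = 0.
t = [49.18 + √(2419 + 1541)] / 9.800 = 11.44 s.
Horizontal: R = v_x · t = 24.84 × 11.44 = 284 m.

284 m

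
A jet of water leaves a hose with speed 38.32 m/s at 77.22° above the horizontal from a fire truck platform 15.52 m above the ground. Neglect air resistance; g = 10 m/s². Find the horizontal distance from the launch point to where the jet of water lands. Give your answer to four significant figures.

Components: v_x = 38.32 cos 77.22° = 8.4767 m/s, v_y = 38.32 sin 77.22° = 37.371 m/s.
Vertical: 0 = 15.52 + 37.371 t − ½(10) t² ⇒ 5.000 t² − 37.371 t − 15.52 = 0.
t = [37.371 + √(1396.6 + 310.40)] / 10.00 = 7.8687 s.
Horizontal: R = v_x · t = 8.4767 × 7.8687 = 66.70 m.

66.70 m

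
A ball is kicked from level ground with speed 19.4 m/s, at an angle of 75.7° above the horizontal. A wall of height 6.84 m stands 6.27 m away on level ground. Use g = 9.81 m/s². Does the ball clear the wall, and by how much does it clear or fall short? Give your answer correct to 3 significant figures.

Yes — it clears the wall by 9.36 m.

v_x = 19.4 cos 75.7° = 4.792 m/s; v_y0 = 19.4 sin 75.7° = 18.80 m/s.
Time to reach the wall: t = 6.27 / 4.792 = 1.308 s.
Height at that point: y = 18.80×1.308 − 4.905×1.308² = 16.20 m.
That is 16.20 − 6.84 = 9.36 m above the top of the wall, so the ball clears it.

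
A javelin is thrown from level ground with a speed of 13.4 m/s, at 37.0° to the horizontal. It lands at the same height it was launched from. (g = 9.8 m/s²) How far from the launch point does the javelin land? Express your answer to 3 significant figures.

17.6 m

For level ground, R = v₀² sin(2θ) / g.
sin(2 × 37.0°) = sin 74.00° = 0.9613.
R = (13.4)² × 0.9613 / 9.8 = 17.6 m.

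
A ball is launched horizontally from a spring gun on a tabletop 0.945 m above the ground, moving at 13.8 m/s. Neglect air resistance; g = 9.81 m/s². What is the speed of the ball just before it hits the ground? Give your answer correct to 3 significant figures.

Fall time: t = √(2 × 0.945 / 9.81) = 0.4389 s.
At impact: v_x = 13.8 m/s (unchanged), v_y = g t = 9.81 × 0.4389 = 4.306 m/s.
Speed = √(v_x² + v_y²) = √(190.4 + 18.54) = 14.5 m/s.

14.5 m/s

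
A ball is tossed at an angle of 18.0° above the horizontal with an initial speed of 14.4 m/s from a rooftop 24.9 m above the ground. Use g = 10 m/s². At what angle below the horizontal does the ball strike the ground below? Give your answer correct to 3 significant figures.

59.0°

v_x = 14.4 cos 18.0° = 13.70 m/s.
At impact |v_y| = √(v_y0² + 2 g h) = √(4.450² + 2×10×24.9) = 22.76 m/s.
Angle below horizontal = arctan(|v_y| / v_x) = arctan(22.76 / 13.70) = 59.0°.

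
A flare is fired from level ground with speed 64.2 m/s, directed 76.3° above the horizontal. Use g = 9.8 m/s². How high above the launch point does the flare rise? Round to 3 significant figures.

Vertical component of launch velocity: v_y = 64.2 sin 76.3° = 62.37 m/s.
At the highest point the vertical velocity is zero, so v_y² = 2 g h_max.
h_max = (62.37)² / (2 × 9.8) = 3890 / 19.60 = 198 m.

198 m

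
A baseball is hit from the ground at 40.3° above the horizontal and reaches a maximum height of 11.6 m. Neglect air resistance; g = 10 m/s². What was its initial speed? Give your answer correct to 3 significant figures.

At maximum height v_y = 0, so (v₀ sin θ)² = 2 g H.
v₀ sin 40.3° = √(2 × 10 × 11.6) = 15.23 m/s.
v₀ = 15.23 / sin 40.3° = 15.23 / 0.6468 = 23.5 m/s.

23.5 m/s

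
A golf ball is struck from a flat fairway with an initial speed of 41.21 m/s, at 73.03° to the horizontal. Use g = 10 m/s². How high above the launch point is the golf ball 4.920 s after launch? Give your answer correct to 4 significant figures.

72.89 m

v_y0 = 41.21 sin 73.03° = 39.416 m/s.
y(t) = v_y0 t − ½ g t² = 39.416×4.920 − 5.000×4.920² = 72.89 m.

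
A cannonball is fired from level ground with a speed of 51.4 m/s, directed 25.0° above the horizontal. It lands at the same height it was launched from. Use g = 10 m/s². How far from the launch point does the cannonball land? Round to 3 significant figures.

Components: v_x = 51.4 cos 25.0° = 46.58 m/s, v_y = 51.4 sin 25.0° = 21.72 m/s.
Time of flight (same landing height): t = 2 v_y / g = 2 × 21.72 / 10 = 4.344 s.
Range: R = v_x · t = 46.58 × 4.344 = 202 m.

202 m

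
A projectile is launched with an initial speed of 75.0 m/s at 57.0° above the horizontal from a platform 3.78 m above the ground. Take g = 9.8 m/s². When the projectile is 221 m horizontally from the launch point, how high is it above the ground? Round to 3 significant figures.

v_x = 75.0 cos 57.0° = 40.85 m/s, v_y0 = 75.0 sin 57.0° = 62.90 m/s.
Time to reach x = 221 m: t = x / v_x = 221 / 40.85 = 5.410 s.
y = 3.78 + v_y0 t − ½ g t² = 3.78 + 62.90×5.410 − 4.900×5.410² = 201 m.

201 m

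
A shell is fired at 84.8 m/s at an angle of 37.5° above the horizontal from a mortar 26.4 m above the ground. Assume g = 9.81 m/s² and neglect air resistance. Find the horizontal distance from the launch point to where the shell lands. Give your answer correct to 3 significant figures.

741 m

Components: v_x = 84.8 cos 37.5° = 67.28 m/s, v_y = 84.8 sin 37.5° = 51.62 m/s.
Vertical: 0 = 26.4 + 51.62 t − ½(9.81) t² ⇒ 4.905 t² − 51.62 t − 26.4 = 0.
t = [51.62 + √(2665 + 518.0)] / 9.810 = 11.01 s.
Horizontal: R = v_x · t = 67.28 × 11.01 = 741 m.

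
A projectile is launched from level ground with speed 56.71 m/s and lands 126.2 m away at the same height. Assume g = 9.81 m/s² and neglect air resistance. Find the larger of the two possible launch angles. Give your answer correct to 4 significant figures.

Level-ground range: R = v₀² sin(2θ)/g ⇒ sin 2θ = R g / v₀² = 126.2×9.81/56.71² = 0.3850.
2θ = arcsin(0.3850) = 22.644° or 180° − 22.644° = 157.356°.
So θ = 11.32° or θ = 78.68°.

78.68°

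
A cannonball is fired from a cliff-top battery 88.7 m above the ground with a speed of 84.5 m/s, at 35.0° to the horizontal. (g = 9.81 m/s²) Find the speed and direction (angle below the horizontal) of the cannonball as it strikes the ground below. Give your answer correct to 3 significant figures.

v_x = 84.5 cos 35.0° = 69.22 m/s (constant).
|v_y| at impact = √((48.47)² + 2×9.81×88.7) = 63.95 m/s.
Speed = √(69.22² + 63.95²) = 94.2 m/s; angle = arctan(63.95/69.22) = 42.7° below horizontal.

94.2 m/s at 42.7° below the horizontal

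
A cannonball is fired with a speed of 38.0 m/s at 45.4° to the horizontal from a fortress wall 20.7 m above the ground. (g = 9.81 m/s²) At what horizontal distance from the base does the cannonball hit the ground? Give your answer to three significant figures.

Components: v_x = 38.0 cos 45.4° = 26.68 m/s, v_y = 38.0 sin 45.4° = 27.06 m/s.
Vertical: 0 = 20.7 + 27.06 t − ½(9.81) t² ⇒ 4.905 t² − 27.06 t − 20.7 = 0.
t = [27.06 + √(732.2 + 406.1)] / 9.810 = 6.198 s.
Horizontal: R = v_x · t = 26.68 × 6.198 = 165 m.

165 m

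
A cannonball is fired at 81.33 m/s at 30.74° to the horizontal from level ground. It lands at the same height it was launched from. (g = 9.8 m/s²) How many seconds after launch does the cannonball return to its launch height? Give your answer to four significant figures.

Vertical component: v_y = 81.33 sin 30.74° = 41.571 m/s.
For a projectile landing at launch height, time of flight is t = 2 v_y / g = 2 × 41.571 / 9.8 = 8.484 s.

8.484 s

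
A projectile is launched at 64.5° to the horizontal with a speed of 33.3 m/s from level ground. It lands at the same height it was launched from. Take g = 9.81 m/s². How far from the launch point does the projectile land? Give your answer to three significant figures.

87.8 m

For level ground, R = v₀² sin(2θ) / g.
sin(2 × 64.5°) = sin 129.0° = 0.7771.
R = (33.3)² × 0.7771 / 9.81 = 87.8 m.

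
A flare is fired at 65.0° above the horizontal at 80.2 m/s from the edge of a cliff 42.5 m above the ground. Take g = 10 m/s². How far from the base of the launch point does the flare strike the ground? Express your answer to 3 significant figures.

Components: v_x = 80.2 cos 65.0° = 33.89 m/s, v_y = 80.2 sin 65.0° = 72.69 m/s.
Vertical: 0 = 42.5 + 72.69 t − ½(10) t² ⇒ 5.000 t² − 72.69 t − 42.5 = 0.
t = [72.69 + √(5284 + 850.0)] / 10.00 = 15.10 s.
Horizontal: R = v_x · t = 33.89 × 15.10 = 512 m.

512 m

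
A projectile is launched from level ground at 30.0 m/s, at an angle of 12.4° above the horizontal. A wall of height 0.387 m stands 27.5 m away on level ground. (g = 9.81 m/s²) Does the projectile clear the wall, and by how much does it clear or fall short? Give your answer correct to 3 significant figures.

Yes — it clears the wall by 1.34 m.

v_x = 30.0 cos 12.4° = 29.30 m/s; v_y0 = 30.0 sin 12.4° = 6.442 m/s.
Time to reach the wall: t = 27.5 / 29.30 = 0.9386 s.
Height at that point: y = 6.442×0.9386 − 4.905×0.9386² = 1.725 m.
That is 1.725 − 0.387 = 1.34 m above the top of the wall, so the projectile clears it.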